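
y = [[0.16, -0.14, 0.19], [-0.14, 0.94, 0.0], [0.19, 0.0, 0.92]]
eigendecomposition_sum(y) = [[0.09, 0.01, -0.02], [0.01, 0.0, -0.0], [-0.02, -0.00, 0.00]] + [[0.07, -0.18, 0.18], [-0.18, 0.46, -0.46], [0.18, -0.46, 0.46]] + [[0.00, 0.03, 0.03], [0.03, 0.47, 0.46], [0.03, 0.46, 0.46]]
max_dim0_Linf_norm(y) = 0.94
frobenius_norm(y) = 1.37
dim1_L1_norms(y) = [0.49, 1.08, 1.11]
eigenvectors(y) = [[-0.96, -0.27, 0.04], [-0.16, 0.68, 0.71], [0.22, -0.68, 0.7]]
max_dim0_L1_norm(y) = 1.11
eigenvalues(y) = [0.09, 1.0, 0.93]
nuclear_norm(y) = 2.02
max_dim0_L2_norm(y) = 0.95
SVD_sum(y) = [[0.07, -0.18, 0.18], [-0.18, 0.46, -0.46], [0.18, -0.46, 0.46]] + [[0.0,0.03,0.03], [0.03,0.47,0.46], [0.03,0.46,0.46]] + [[0.09, 0.01, -0.02], [0.01, 0.00, -0.0], [-0.02, -0.00, 0.0]]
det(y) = 0.09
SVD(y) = [[0.27, 0.04, -0.96], [-0.68, 0.71, -0.16], [0.68, 0.70, 0.22]] @ diag([0.9951946194224489, 0.9316130404963157, 0.09319234008123518]) @ [[0.27, -0.68, 0.68], [0.04, 0.71, 0.70], [-0.96, -0.16, 0.22]]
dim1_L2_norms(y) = [0.29, 0.95, 0.94]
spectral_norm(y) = 1.00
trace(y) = 2.02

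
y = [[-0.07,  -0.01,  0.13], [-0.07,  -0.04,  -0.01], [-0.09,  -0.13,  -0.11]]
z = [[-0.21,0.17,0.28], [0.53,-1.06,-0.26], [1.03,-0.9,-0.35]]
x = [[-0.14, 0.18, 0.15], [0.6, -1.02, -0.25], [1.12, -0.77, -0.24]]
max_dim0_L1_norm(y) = 0.25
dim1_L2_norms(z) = [0.39, 1.21, 1.41]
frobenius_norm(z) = 1.90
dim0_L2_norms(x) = [1.28, 1.29, 0.38]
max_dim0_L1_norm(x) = 1.97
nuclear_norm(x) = 2.30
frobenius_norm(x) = 1.86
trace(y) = -0.22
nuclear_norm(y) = 0.37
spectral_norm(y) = 0.21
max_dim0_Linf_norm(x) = 1.12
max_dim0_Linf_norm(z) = 1.06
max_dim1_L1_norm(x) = 2.13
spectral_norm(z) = 1.86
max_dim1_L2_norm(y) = 0.19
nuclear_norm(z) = 2.41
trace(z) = -1.62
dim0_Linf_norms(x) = [1.12, 1.02, 0.25]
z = y + x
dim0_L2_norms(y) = [0.13, 0.14, 0.17]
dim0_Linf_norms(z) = [1.03, 1.06, 0.35]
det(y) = 0.00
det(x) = 0.07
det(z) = 0.13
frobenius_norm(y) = 0.26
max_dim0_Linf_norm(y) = 0.13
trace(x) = -1.40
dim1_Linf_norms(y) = [0.13, 0.07, 0.13]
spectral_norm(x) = 1.81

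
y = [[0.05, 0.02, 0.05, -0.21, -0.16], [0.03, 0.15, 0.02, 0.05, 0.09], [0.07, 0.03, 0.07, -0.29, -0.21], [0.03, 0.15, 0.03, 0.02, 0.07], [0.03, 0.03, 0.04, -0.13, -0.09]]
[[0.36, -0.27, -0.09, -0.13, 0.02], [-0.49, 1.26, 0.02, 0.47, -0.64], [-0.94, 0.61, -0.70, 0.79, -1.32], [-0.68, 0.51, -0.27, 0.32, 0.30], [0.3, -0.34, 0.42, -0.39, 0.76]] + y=[[0.41, -0.25, -0.04, -0.34, -0.14], [-0.46, 1.41, 0.04, 0.52, -0.55], [-0.87, 0.64, -0.63, 0.50, -1.53], [-0.65, 0.66, -0.24, 0.34, 0.37], [0.33, -0.31, 0.46, -0.52, 0.67]]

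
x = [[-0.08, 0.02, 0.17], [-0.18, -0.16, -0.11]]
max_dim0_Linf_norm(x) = 0.18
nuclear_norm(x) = 0.45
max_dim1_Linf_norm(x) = 0.18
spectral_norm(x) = 0.27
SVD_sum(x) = [[0.03, 0.03, 0.03],  [-0.16, -0.16, -0.14]] + [[-0.11,-0.01,0.14],[-0.02,-0.00,0.03]]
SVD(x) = [[-0.20,0.98], [0.98,0.20]] @ diag([0.26770144077695696, 0.18475913673196628]) @ [[-0.60, -0.60, -0.53], [-0.62, -0.07, 0.78]]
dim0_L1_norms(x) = [0.26, 0.18, 0.28]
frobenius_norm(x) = 0.33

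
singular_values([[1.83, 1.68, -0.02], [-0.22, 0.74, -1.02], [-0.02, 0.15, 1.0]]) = [2.52, 1.48, 0.55]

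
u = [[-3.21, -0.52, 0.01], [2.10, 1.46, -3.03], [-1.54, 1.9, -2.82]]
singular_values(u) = [4.89, 4.01, 0.55]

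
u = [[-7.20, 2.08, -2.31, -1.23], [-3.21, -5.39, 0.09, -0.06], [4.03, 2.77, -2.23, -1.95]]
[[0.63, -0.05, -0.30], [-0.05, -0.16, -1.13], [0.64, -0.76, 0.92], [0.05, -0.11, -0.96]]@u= [[-5.58, 0.75, -0.79, -0.19], [-3.68, -2.37, 2.62, 2.27], [1.54, 7.98, -3.60, -2.54], [-3.88, -1.96, 2.02, 1.82]]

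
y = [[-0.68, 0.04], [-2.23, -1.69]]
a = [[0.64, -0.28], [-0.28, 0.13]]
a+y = [[-0.04, -0.24],[-2.51, -1.56]]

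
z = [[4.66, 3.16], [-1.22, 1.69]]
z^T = [[4.66, -1.22], [3.16, 1.69]]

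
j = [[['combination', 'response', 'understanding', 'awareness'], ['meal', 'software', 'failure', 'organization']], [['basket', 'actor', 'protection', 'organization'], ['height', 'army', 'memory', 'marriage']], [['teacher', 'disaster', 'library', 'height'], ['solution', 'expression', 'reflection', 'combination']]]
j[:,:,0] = [['combination', 'meal'], ['basket', 'height'], ['teacher', 'solution']]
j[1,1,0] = 'height'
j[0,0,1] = 'response'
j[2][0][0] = 'teacher'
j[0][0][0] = 'combination'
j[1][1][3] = 'marriage'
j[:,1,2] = ['failure', 'memory', 'reflection']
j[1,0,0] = 'basket'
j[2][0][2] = 'library'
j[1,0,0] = 'basket'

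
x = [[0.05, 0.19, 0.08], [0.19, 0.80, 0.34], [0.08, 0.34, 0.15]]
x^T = [[0.05, 0.19, 0.08], [0.19, 0.80, 0.34], [0.08, 0.34, 0.15]]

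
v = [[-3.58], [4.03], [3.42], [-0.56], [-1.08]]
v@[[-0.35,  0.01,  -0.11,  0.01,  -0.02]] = [[1.25,-0.04,0.39,-0.04,0.07], [-1.41,0.04,-0.44,0.04,-0.08], [-1.2,0.03,-0.38,0.03,-0.07], [0.20,-0.01,0.06,-0.01,0.01], [0.38,-0.01,0.12,-0.01,0.02]]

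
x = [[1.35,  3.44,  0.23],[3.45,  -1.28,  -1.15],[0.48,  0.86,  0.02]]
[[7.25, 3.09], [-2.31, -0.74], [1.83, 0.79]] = x @ [[0.02, 0.07],  [2.12, 0.88],  [-0.29, -0.13]]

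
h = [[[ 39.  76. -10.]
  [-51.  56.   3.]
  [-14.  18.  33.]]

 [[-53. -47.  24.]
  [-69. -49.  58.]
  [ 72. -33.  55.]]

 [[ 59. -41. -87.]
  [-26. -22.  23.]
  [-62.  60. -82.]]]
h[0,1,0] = -51.0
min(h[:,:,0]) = -69.0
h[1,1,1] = -49.0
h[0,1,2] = 3.0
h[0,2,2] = 33.0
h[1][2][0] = 72.0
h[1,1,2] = 58.0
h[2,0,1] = -41.0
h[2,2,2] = -82.0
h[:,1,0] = [-51.0, -69.0, -26.0]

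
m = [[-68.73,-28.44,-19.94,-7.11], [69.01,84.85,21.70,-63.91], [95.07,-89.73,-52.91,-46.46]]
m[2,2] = -52.91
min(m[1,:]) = -63.91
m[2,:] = [95.07, -89.73, -52.91, -46.46]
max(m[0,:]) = -7.11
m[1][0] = 69.01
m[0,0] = -68.73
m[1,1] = 84.85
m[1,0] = 69.01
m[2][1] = -89.73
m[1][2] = 21.7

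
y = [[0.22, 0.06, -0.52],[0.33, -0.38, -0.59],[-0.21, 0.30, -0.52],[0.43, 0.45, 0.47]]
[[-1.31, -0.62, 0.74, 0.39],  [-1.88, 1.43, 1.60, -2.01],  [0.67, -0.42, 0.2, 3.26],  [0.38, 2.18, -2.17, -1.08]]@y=[[-0.48,0.55,0.85], [-1.14,-1.08,-1.64], [1.37,1.73,1.33], [0.79,-1.94,-0.86]]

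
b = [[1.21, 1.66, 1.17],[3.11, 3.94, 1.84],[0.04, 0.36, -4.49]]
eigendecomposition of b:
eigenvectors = [[0.38, 0.8, -0.15], [0.92, -0.60, -0.16], [0.04, -0.04, 0.98]]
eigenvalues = [5.31, -0.09, -4.55]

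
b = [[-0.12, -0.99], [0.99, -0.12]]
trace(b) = -0.24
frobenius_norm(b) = 1.41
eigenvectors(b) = [[0.71+0.00j, (0.71-0j)], [-0.71j, 0.71j]]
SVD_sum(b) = [[-0.12, 0.00], [0.99, 0.00]] + [[0.00, -0.99], [0.00, -0.12]]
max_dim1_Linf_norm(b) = 0.99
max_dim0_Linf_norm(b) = 0.99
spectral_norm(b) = 1.00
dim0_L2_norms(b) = [1.0, 1.0]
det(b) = 0.99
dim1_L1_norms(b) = [1.11, 1.11]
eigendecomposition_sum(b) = [[-0.06+0.50j,(-0.5-0.06j)], [0.50+0.06j,(-0.06+0.5j)]] + [[(-0.06-0.5j),-0.50+0.06j], [(0.5-0.06j),-0.06-0.50j]]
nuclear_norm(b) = 1.99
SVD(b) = [[-0.12, 0.99], [0.99, 0.12]] @ diag([0.9972462083156797, 0.9972462083156797]) @ [[1.0, 0.00],[-0.00, -1.0]]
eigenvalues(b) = [(-0.12+0.99j), (-0.12-0.99j)]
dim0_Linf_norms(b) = [0.99, 0.99]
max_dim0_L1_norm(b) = 1.11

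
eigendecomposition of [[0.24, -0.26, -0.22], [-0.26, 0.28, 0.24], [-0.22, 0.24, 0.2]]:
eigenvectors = [[0.58, -0.82, -0.04],[-0.62, -0.41, -0.67],[-0.53, -0.41, 0.74]]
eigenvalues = [0.72, -0.0, -0.0]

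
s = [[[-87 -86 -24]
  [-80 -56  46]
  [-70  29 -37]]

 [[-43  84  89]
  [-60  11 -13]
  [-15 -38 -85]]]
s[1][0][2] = 89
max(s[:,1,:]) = 46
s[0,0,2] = -24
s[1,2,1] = -38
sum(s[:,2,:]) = -216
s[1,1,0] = -60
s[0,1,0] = -80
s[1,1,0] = -60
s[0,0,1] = -86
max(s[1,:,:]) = 89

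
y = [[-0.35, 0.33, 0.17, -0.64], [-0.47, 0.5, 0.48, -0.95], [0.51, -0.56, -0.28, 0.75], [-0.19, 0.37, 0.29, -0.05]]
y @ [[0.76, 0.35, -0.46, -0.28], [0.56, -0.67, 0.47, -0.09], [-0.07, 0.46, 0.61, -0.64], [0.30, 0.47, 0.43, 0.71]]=[[-0.29, -0.57, 0.14, -0.49], [-0.4, -0.73, 0.34, -0.90], [0.32, 0.78, -0.35, 0.62], [0.03, -0.2, 0.42, -0.20]]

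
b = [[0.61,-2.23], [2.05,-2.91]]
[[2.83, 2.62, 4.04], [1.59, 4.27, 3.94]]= b @ [[-1.68, 0.68, -1.06], [-1.73, -0.99, -2.10]]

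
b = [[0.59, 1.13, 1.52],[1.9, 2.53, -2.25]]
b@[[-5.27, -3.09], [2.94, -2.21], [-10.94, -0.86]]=[[-16.42,-5.63],[22.04,-9.53]]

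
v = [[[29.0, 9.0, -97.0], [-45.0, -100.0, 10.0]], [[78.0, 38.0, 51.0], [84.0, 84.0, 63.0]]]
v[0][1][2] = 10.0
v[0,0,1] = 9.0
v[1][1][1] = 84.0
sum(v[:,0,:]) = 108.0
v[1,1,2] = 63.0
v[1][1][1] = 84.0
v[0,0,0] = 29.0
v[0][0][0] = 29.0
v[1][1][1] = 84.0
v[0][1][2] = 10.0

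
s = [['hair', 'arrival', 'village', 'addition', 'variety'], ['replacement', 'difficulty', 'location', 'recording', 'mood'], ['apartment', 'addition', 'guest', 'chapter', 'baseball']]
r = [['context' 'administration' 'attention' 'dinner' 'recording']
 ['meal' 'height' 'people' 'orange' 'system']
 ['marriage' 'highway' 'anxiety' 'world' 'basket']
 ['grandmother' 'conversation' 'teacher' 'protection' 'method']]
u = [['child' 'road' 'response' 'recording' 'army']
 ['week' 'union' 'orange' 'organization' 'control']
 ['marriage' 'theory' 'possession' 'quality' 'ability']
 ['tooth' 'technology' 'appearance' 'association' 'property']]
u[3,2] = 'appearance'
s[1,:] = ['replacement', 'difficulty', 'location', 'recording', 'mood']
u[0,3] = 'recording'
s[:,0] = ['hair', 'replacement', 'apartment']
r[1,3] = 'orange'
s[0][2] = 'village'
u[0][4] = 'army'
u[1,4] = 'control'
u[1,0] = 'week'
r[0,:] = ['context', 'administration', 'attention', 'dinner', 'recording']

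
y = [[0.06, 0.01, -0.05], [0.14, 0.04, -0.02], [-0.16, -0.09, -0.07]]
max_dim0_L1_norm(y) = 0.36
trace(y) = 0.03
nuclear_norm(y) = 0.34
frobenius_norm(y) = 0.26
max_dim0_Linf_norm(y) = 0.16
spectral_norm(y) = 0.24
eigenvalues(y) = [0.15, -0.01, -0.11]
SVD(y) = [[-0.21, -0.67, 0.71], [-0.58, -0.50, -0.65], [0.79, -0.55, -0.28]] @ diag([0.24210439973421316, 0.08789805570990054, 0.007706583663045158]) @ [[-0.91, -0.40, -0.14], [-0.25, 0.26, 0.93], [-0.34, 0.88, -0.34]]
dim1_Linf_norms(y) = [0.06, 0.14, 0.16]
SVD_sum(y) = [[0.05,0.02,0.01], [0.13,0.06,0.02], [-0.17,-0.08,-0.03]] + [[0.01, -0.02, -0.06], [0.01, -0.01, -0.04], [0.01, -0.01, -0.04]] + [[-0.0, 0.0, -0.0], [0.0, -0.00, 0.0], [0.00, -0.00, 0.0]]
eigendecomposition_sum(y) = [[0.08, 0.02, -0.02], [0.12, 0.04, -0.03], [-0.11, -0.03, 0.03]] + [[-0.0, 0.0, 0.0], [0.01, -0.01, -0.0], [-0.0, 0.00, 0.0]] + [[-0.01, -0.02, -0.03],[0.01, 0.01, 0.02],[-0.05, -0.06, -0.1]]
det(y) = 0.00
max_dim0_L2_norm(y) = 0.22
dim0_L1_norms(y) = [0.36, 0.14, 0.14]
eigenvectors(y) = [[-0.43, -0.36, 0.29], [-0.68, 0.87, -0.15], [0.60, -0.34, 0.94]]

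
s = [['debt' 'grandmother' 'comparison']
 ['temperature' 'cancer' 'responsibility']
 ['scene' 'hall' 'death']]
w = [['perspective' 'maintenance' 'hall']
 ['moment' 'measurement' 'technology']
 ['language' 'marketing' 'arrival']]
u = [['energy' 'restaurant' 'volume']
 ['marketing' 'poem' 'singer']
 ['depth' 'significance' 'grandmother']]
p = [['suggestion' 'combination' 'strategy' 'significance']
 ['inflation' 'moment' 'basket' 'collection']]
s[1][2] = 'responsibility'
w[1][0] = 'moment'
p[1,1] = 'moment'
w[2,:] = ['language', 'marketing', 'arrival']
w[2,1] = 'marketing'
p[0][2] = 'strategy'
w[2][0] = 'language'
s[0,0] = 'debt'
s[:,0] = ['debt', 'temperature', 'scene']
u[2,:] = ['depth', 'significance', 'grandmother']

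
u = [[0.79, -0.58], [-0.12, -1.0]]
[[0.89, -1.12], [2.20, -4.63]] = u@[[-0.45, 1.82], [-2.15, 4.41]]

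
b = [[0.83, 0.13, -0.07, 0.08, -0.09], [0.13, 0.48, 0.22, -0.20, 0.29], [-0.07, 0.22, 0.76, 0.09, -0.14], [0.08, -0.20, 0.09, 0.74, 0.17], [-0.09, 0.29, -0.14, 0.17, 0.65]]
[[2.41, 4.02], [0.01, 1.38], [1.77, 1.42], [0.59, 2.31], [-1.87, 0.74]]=b @[[2.32, 4.04], [1.31, 3.11], [1.4, 0.85], [1.47, 3.52], [-3.22, -0.43]]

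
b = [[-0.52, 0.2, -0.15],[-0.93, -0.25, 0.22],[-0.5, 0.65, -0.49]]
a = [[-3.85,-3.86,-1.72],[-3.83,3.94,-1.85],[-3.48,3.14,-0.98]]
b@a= [[1.76, 2.32, 0.67], [3.77, 3.30, 1.85], [1.14, 2.95, 0.14]]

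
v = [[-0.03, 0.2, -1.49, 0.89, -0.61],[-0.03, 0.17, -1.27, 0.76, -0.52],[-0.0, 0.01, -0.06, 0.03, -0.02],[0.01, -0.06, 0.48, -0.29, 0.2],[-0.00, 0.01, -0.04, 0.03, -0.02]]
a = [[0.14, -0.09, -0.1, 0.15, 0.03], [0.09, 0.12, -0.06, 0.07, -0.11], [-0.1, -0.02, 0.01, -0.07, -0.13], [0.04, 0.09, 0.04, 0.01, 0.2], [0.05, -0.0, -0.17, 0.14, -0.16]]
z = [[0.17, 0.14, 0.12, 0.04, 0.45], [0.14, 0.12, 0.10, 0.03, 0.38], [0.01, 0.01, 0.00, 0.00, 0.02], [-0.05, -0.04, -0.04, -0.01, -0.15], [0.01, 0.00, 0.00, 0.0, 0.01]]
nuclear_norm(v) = 2.53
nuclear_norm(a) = 0.91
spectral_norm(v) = 2.51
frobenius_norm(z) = 0.70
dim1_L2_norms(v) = [1.85, 1.58, 0.07, 0.6, 0.05]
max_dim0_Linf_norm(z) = 0.45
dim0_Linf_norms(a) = [0.14, 0.12, 0.17, 0.15, 0.2]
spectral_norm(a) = 0.38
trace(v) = -0.23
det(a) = 0.00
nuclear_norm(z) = 0.72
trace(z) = 0.29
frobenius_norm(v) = 2.51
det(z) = 0.00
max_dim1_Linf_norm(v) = 1.49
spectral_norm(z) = 0.70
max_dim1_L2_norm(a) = 0.28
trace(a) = 0.12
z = v @ a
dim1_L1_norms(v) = [3.22, 2.75, 0.12, 1.04, 0.1]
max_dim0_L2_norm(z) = 0.61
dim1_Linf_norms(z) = [0.45, 0.38, 0.02, 0.15, 0.01]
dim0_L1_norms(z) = [0.38, 0.31, 0.26, 0.08, 1.01]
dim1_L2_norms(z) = [0.52, 0.44, 0.02, 0.17, 0.01]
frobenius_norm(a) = 0.51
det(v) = -0.00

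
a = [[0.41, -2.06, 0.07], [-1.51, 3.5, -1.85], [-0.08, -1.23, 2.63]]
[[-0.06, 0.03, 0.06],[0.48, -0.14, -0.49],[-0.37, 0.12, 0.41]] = a @[[-0.16, 0.02, 0.13], [-0.01, -0.01, -0.00], [-0.15, 0.04, 0.16]]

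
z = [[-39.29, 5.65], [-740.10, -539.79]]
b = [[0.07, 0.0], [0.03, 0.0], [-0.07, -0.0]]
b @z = [[-2.75, 0.40],[-1.18, 0.17],[2.75, -0.40]]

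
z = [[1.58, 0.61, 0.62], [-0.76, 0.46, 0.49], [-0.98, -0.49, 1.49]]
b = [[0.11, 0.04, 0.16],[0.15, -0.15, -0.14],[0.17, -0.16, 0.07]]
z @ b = [[0.37, -0.13, 0.21], [0.07, -0.18, -0.15], [0.07, -0.2, 0.02]]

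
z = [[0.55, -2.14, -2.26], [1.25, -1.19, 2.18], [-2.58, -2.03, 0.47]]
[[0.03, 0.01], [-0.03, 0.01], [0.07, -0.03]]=z @ [[-0.02, 0.01], [-0.01, 0.0], [-0.01, 0.00]]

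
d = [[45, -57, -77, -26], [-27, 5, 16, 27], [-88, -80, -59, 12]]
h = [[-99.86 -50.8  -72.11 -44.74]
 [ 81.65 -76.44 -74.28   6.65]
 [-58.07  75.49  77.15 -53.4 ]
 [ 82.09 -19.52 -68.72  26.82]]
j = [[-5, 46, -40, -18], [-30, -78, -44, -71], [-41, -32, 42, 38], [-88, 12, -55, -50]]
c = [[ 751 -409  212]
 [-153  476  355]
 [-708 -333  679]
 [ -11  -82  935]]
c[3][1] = -82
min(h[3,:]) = -68.72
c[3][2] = 935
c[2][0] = -708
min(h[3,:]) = -68.72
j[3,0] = -88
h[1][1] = -76.44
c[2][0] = -708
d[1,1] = 5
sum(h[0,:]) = -267.51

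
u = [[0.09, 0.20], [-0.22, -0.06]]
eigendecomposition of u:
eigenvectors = [[(-0.25-0.64j), -0.25+0.64j],[(0.72+0j), (0.72-0j)]]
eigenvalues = [(0.02+0.2j), (0.02-0.2j)]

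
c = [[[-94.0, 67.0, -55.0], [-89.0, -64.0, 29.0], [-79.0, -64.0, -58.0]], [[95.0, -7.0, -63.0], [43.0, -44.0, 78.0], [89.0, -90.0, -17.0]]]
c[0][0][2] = -55.0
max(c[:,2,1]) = -64.0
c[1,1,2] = 78.0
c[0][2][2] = -58.0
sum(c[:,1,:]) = -47.0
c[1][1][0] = 43.0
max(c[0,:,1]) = 67.0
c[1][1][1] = -44.0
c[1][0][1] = -7.0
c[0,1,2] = 29.0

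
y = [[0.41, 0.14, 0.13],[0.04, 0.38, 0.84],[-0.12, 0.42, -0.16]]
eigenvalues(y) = [-0.54, 0.44, 0.73]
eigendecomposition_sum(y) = [[0.00, -0.0, 0.0], [0.05, -0.16, 0.34], [-0.06, 0.18, -0.38]] + [[0.49,-0.21,-0.19], [0.12,-0.05,-0.05], [-0.01,0.01,0.01]] + [[-0.08, 0.35, 0.32], [-0.13, 0.60, 0.54], [-0.05, 0.23, 0.21]]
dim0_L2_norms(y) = [0.43, 0.58, 0.86]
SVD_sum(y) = [[0.03, 0.1, 0.21], [0.13, 0.40, 0.81], [0.00, 0.01, 0.02]] + [[0.05, -0.1, 0.04], [-0.01, 0.02, -0.01], [-0.21, 0.37, -0.15]] + [[0.32, 0.13, -0.12], [-0.09, -0.04, 0.03], [0.09, 0.04, -0.03]]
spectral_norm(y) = 0.95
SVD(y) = [[0.25, 0.25, -0.94], [0.97, -0.04, 0.25], [0.02, -0.97, -0.25]] @ diag([0.947705457577908, 0.46914734837599725, 0.39288055588030635]) @ [[0.15, 0.44, 0.89], [0.46, -0.82, 0.33], [-0.88, -0.36, 0.32]]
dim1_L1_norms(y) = [0.68, 1.26, 0.7]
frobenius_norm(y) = 1.13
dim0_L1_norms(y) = [0.57, 0.94, 1.13]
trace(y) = 0.63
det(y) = -0.17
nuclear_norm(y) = 1.81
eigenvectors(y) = [[-0.0, -0.97, 0.48], [-0.67, -0.24, 0.82], [0.74, 0.03, 0.32]]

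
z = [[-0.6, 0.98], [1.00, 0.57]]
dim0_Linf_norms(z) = [1.0, 0.98]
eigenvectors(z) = [[-0.87, -0.49], [0.50, -0.87]]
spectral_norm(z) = 1.17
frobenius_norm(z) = 1.63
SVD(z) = [[-0.69, 0.73], [0.73, 0.69]] @ diag([1.1679516669035772, 1.1318961541489374]) @ [[0.97,-0.22],[0.22,0.97]]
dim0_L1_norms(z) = [1.6, 1.55]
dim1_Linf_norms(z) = [0.98, 1.0]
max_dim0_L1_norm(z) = 1.6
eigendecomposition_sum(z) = [[-0.88, 0.50], [0.51, -0.29]] + [[0.28, 0.48], [0.49, 0.86]]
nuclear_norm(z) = 2.30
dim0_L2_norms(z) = [1.17, 1.13]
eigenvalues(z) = [-1.16, 1.13]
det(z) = -1.32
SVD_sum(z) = [[-0.78, 0.18], [0.83, -0.19]] + [[0.18, 0.80],[0.17, 0.76]]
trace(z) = -0.03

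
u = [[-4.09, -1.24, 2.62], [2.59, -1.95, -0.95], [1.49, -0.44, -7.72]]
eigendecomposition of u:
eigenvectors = [[0.22-0.54j, 0.22+0.54j, -0.42+0.00j], [-0.79+0.00j, (-0.79-0j), (0.29+0j)], [(0.08-0.18j), (0.08+0.18j), (0.86+0j)]]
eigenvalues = [(-2.58+1.56j), (-2.58-1.56j), (-8.6+0j)]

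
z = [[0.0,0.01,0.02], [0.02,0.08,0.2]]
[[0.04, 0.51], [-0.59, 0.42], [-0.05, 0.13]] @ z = [[0.01,0.04,0.10], [0.01,0.03,0.07], [0.00,0.01,0.02]]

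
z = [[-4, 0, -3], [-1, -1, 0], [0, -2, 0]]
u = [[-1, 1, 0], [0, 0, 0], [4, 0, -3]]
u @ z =[[3, -1, 3], [0, 0, 0], [-16, 6, -12]]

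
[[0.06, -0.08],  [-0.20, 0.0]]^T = [[0.06, -0.20], [-0.08, 0.0]]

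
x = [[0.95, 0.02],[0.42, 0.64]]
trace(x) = 1.59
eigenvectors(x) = [[0.62, -0.06], [0.78, 1.00]]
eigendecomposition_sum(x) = [[0.91, 0.05],[1.14, 0.07]] + [[0.04, -0.03],[-0.72, 0.57]]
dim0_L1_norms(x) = [1.37, 0.66]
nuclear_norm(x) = 1.64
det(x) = 0.60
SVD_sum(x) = [[0.84, 0.31], [0.58, 0.21]] + [[0.11, -0.29], [-0.16, 0.43]]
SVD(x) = [[-0.82, -0.57],[-0.57, 0.82]] @ diag([1.0888902423895486, 0.5506523767576329]) @ [[-0.94, -0.35], [-0.35, 0.94]]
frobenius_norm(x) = 1.22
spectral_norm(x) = 1.09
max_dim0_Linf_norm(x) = 0.95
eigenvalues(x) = [0.98, 0.61]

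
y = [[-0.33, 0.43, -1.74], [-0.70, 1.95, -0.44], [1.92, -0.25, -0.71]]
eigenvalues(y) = [(-0.45+1.78j), (-0.45-1.78j), (1.81+0j)]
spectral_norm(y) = 2.52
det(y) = 6.13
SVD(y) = [[-0.40, -0.62, 0.67], [-0.78, -0.15, -0.60], [0.48, -0.77, -0.43]] @ diag([2.5181753773109907, 2.0886907888386417, 1.1647590127254908]) @ [[0.63,-0.72,0.28], [-0.56,-0.17,0.81], [-0.54,-0.67,-0.51]]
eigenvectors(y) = [[(0.1+0.68j), 0.10-0.68j, 0.17+0.00j], [0.01+0.20j, 0.01-0.20j, (0.98+0j)], [(0.7+0j), 0.70-0.00j, (0.03+0j)]]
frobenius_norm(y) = 3.47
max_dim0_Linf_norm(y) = 1.95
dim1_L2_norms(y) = [1.82, 2.12, 2.06]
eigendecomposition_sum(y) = [[-0.12+0.97j,(0.05-0.16j),-0.88-0.23j],[-0.06+0.28j,(0.02-0.05j),(-0.25-0.09j)],[0.97+0.26j,(-0.16-0.07j),-0.36+0.86j]] + [[-0.12-0.97j, (0.05+0.16j), -0.88+0.23j], [-0.06-0.28j, 0.02+0.05j, -0.25+0.09j], [0.97-0.26j, -0.16+0.07j, -0.36-0.86j]] + [[(-0.1-0j),0.33+0.00j,(0.01+0j)], [(-0.57-0j),(1.91+0j),(0.06+0j)], [(-0.02-0j),0.06+0.00j,0j]]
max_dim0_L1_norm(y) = 2.95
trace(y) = 0.91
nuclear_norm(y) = 5.77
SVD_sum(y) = [[-0.64, 0.72, -0.28], [-1.25, 1.43, -0.55], [0.76, -0.87, 0.33]] + [[0.73, 0.23, -1.06],[0.17, 0.05, -0.25],[0.89, 0.28, -1.30]] + [[-0.42, -0.52, -0.40], [0.38, 0.47, 0.36], [0.27, 0.34, 0.26]]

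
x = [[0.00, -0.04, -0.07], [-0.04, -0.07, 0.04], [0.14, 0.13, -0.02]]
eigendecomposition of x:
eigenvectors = [[-0.23+0.00j, -0.14-0.65j, -0.14+0.65j],[0.67+0.00j, 0.03+0.32j, 0.03-0.32j],[-0.71+0.00j, (-0.67+0j), -0.67-0.00j]]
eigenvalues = [(-0.1+0j), 0.07j, -0.07j]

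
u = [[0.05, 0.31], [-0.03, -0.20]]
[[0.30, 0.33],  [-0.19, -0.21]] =u@ [[0.85, -0.79],[0.84, 1.18]]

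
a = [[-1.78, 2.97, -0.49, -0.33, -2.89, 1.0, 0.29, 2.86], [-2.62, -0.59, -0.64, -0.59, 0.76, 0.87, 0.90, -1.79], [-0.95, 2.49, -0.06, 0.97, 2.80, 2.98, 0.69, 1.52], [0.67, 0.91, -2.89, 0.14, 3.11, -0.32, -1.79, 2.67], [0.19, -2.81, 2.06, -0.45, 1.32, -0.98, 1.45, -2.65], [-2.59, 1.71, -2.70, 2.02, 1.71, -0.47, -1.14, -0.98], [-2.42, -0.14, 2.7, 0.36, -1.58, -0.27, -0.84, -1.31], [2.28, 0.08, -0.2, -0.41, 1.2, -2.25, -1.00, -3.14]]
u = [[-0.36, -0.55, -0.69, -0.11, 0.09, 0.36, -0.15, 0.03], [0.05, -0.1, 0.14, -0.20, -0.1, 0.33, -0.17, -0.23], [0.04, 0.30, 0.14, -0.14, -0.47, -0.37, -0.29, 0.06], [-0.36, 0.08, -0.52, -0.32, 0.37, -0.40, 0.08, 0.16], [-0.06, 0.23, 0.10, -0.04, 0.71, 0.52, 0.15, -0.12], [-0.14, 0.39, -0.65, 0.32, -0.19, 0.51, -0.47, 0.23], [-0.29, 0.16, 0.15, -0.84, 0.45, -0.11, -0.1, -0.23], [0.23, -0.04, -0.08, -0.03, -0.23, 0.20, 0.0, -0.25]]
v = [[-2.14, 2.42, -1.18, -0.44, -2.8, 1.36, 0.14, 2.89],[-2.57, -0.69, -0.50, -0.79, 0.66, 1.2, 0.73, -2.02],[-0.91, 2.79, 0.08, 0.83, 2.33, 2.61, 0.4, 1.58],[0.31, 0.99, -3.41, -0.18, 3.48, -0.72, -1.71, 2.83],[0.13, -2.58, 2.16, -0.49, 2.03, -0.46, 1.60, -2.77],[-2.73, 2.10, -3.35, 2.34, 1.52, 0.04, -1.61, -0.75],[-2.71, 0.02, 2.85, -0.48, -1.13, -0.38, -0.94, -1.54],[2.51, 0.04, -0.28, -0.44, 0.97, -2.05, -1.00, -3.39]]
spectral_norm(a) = 8.76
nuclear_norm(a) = 33.28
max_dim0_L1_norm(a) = 16.92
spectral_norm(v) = 9.31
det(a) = -13539.21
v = u + a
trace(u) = 0.23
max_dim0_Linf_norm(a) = 3.14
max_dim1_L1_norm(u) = 2.9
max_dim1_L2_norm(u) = 1.13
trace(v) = -5.19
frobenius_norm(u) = 2.50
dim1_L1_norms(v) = [13.37, 9.16, 11.53, 13.63, 12.22, 14.44, 10.05, 10.68]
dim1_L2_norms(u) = [1.04, 0.52, 0.76, 0.92, 0.94, 1.13, 1.06, 0.47]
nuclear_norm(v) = 34.84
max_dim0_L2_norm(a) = 6.35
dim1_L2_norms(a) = [5.47, 3.65, 5.25, 5.45, 4.92, 5.14, 4.28, 4.77]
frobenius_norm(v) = 14.48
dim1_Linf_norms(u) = [0.69, 0.33, 0.47, 0.52, 0.71, 0.65, 0.84, 0.25]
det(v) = -16445.01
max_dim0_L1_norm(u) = 2.8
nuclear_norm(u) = 5.72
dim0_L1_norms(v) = [14.01, 11.63, 13.81, 5.99, 14.92, 8.82, 8.13, 17.77]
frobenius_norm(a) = 13.87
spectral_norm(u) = 1.36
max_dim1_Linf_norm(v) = 3.48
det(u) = 0.00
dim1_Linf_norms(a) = [2.97, 2.62, 2.98, 3.11, 2.81, 2.7, 2.7, 3.14]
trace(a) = -5.42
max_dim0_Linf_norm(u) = 0.84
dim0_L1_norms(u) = [1.53, 1.85, 2.47, 2.0, 2.61, 2.8, 1.41, 1.31]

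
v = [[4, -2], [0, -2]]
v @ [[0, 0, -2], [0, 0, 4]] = [[0, 0, -16], [0, 0, -8]]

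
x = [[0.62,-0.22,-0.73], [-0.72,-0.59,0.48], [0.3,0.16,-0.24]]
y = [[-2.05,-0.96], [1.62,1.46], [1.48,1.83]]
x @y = [[-2.71, -2.25], [1.23, 0.71], [-0.71, -0.49]]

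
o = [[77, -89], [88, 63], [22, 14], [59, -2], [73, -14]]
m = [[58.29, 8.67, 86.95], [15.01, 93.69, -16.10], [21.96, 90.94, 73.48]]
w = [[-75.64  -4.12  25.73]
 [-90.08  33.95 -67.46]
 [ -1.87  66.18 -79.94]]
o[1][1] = 63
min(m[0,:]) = 8.67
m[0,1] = 8.67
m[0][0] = 58.29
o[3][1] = -2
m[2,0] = 21.96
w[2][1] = 66.18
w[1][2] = -67.46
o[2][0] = 22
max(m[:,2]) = 86.95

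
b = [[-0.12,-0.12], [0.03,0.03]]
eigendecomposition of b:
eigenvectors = [[-0.97,0.71], [0.24,-0.71]]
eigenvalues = [-0.09, 0.0]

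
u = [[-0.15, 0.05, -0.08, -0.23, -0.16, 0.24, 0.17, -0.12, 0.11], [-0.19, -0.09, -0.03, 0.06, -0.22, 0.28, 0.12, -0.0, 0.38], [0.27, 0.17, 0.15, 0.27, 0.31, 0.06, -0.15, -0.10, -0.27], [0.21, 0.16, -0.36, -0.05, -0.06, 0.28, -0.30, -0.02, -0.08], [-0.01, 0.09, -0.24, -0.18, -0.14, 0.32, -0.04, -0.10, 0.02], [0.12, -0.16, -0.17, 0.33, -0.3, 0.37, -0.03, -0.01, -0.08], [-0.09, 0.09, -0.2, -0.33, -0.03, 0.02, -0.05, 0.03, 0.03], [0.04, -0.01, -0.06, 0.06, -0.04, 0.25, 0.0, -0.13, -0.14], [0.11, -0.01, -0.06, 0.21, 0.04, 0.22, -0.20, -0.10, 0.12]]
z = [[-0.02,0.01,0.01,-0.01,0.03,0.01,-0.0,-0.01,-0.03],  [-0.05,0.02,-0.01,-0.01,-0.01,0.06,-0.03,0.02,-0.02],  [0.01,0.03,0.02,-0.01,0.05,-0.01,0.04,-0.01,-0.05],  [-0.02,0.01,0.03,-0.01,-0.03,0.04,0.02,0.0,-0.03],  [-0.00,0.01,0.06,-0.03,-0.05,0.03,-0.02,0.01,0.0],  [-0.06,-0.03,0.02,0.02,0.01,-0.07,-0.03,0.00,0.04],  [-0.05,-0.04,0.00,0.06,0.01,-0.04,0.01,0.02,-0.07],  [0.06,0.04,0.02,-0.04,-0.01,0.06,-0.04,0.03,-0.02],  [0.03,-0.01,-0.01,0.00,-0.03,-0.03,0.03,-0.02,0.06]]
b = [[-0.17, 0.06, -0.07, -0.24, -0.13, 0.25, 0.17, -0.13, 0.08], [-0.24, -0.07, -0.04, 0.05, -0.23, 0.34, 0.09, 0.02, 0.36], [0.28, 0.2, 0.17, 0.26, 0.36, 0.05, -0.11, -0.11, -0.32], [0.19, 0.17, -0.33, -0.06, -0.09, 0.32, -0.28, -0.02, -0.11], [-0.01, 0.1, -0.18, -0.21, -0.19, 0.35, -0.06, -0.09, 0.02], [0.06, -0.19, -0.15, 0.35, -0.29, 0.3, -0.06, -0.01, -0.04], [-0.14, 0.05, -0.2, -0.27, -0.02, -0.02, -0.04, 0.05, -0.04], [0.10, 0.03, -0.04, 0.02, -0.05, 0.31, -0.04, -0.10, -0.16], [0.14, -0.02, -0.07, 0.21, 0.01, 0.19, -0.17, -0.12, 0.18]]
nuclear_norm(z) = 0.67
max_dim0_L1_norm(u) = 2.04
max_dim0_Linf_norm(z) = 0.07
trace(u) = 0.03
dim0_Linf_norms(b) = [0.28, 0.2, 0.33, 0.35, 0.36, 0.35, 0.28, 0.13, 0.36]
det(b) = 0.00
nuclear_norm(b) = 3.64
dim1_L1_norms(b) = [1.3, 1.44, 1.86, 1.57, 1.21, 1.45, 0.83, 0.85, 1.11]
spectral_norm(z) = 0.18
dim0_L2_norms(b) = [0.5, 0.36, 0.5, 0.64, 0.58, 0.79, 0.41, 0.25, 0.56]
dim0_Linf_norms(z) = [0.06, 0.04, 0.06, 0.06, 0.05, 0.07, 0.04, 0.03, 0.07]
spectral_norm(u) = 0.98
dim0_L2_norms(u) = [0.46, 0.33, 0.54, 0.66, 0.54, 0.75, 0.45, 0.25, 0.53]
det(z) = 0.00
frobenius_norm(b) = 1.60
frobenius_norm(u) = 1.56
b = z + u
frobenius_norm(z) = 0.29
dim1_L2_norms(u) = [0.47, 0.58, 0.63, 0.62, 0.48, 0.64, 0.41, 0.33, 0.42]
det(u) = -0.00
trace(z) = -0.01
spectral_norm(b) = 1.01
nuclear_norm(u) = 3.40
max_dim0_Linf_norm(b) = 0.36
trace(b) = 0.02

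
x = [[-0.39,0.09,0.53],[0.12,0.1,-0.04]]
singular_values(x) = [0.67, 0.13]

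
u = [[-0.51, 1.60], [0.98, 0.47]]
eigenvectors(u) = [[-0.88,-0.66], [0.47,-0.75]]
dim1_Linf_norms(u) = [1.6, 0.98]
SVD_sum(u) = [[-0.35, 1.63],  [-0.05, 0.25]] + [[-0.16, -0.03], [1.03, 0.22]]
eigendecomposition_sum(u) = [[-0.93, 0.81], [0.50, -0.43]] + [[0.42, 0.79],[0.48, 0.9]]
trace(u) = -0.04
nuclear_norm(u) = 2.76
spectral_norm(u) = 1.69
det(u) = -1.81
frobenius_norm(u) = 2.00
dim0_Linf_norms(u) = [0.98, 1.6]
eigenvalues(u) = [-1.36, 1.32]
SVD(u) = [[0.99,0.15], [0.15,-0.99]] @ diag([1.6905720256694305, 1.0692830429890672]) @ [[-0.21,0.98],[-0.98,-0.21]]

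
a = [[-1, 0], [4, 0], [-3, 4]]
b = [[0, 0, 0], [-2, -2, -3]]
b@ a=[[0, 0], [3, -12]]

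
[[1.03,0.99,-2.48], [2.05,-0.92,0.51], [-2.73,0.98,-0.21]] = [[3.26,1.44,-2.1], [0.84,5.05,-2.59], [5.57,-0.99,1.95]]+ [[-2.23, -0.45, -0.38], [1.21, -5.97, 3.10], [-8.3, 1.97, -2.16]]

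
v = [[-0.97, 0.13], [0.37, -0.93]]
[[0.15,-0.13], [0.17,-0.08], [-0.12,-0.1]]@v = [[-0.19,0.14],[-0.19,0.1],[0.08,0.08]]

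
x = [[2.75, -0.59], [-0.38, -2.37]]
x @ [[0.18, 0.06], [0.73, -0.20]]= [[0.06, 0.28], [-1.8, 0.45]]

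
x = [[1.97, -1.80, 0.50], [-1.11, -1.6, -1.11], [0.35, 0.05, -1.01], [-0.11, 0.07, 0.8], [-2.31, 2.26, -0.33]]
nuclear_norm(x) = 7.76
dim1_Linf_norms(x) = [1.97, 1.6, 1.01, 0.8, 2.31]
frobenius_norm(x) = 4.97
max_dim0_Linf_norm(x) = 2.31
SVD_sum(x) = [[1.91, -1.89, 0.31],[0.15, -0.15, 0.02],[0.07, -0.07, 0.01],[-0.02, 0.02, -0.00],[-2.29, 2.27, -0.38]] + [[0.10, 0.12, 0.13], [-1.08, -1.32, -1.4], [-0.21, -0.26, -0.28], [0.24, 0.30, 0.31], [0.01, 0.01, 0.01]] + [[-0.04, -0.03, 0.06],[-0.18, -0.13, 0.26],[0.50, 0.38, -0.74],[-0.33, -0.25, 0.49],[-0.03, -0.02, 0.04]]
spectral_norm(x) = 4.23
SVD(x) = [[-0.64, -0.09, 0.06], [-0.05, 0.95, 0.28], [-0.02, 0.19, -0.80], [0.01, -0.21, 0.53], [0.77, -0.00, 0.04]] @ diag([4.234023354049479, 2.3112173147949755, 1.2170130488846471]) @ [[-0.71, 0.7, -0.12], [-0.49, -0.60, -0.63], [-0.51, -0.39, 0.76]]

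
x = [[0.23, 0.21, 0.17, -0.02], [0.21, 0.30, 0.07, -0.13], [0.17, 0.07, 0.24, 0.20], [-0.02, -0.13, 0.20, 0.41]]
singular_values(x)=[0.56, 0.56, 0.06, 0.0]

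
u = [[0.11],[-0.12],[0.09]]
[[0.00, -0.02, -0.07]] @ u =[[-0.00]]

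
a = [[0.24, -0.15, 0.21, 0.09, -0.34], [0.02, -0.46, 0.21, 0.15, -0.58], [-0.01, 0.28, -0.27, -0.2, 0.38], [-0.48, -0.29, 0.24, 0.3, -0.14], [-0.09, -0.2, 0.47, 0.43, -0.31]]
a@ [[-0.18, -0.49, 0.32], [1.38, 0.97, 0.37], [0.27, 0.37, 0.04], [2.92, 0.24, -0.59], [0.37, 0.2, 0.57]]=[[-0.06, -0.23, -0.22], [-0.36, -0.46, -0.57], [-0.13, 0.2, 0.42], [0.58, 0.09, -0.51], [1.01, 0.07, -0.51]]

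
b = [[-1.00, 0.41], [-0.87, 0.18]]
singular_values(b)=[1.39, 0.13]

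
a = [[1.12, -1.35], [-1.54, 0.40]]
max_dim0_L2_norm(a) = 1.9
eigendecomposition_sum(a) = [[1.4, -1.02], [-1.16, 0.85]] + [[-0.28, -0.33], [-0.38, -0.45]]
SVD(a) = [[-0.75, 0.66], [0.66, 0.75]] @ diag([2.255083717572817, 0.723254745396092]) @ [[-0.82, 0.57],[-0.57, -0.82]]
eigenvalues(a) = [2.25, -0.73]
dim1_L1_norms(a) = [2.47, 1.94]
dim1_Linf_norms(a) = [1.35, 1.54]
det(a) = -1.63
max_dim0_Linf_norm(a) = 1.54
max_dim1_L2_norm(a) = 1.75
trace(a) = 1.52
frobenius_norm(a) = 2.37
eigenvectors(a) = [[0.77, 0.59], [-0.64, 0.81]]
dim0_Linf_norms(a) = [1.54, 1.35]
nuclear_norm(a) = 2.98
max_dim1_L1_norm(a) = 2.47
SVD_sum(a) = [[1.39, -0.95], [-1.23, 0.85]] + [[-0.27, -0.4], [-0.31, -0.45]]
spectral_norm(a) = 2.26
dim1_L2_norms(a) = [1.75, 1.59]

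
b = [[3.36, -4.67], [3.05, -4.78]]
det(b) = -1.817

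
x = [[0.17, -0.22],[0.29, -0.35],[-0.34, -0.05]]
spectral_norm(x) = 0.57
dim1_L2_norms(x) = [0.28, 0.45, 0.34]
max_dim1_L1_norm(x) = 0.64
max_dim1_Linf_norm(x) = 0.35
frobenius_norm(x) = 0.63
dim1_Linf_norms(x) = [0.22, 0.35, 0.34]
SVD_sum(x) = [[0.21, -0.17], [0.35, -0.28], [-0.18, 0.15]] + [[-0.04,-0.05], [-0.06,-0.07], [-0.16,-0.2]]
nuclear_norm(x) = 0.85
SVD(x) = [[-0.47, -0.24], [-0.78, -0.34], [0.41, -0.91]] @ diag([0.5709513807292005, 0.2757073101015271]) @ [[-0.78, 0.62], [0.62, 0.78]]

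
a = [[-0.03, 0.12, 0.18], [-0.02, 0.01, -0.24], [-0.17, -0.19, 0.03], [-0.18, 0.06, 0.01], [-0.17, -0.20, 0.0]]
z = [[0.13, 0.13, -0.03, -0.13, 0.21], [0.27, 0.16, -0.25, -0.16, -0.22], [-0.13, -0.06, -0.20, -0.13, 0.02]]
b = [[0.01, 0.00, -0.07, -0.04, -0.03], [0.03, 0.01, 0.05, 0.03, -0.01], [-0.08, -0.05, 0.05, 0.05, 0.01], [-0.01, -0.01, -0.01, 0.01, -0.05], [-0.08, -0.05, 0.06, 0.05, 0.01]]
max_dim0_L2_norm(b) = 0.12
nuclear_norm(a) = 0.88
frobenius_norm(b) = 0.21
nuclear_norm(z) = 1.06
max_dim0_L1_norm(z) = 0.53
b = a @ z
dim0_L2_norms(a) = [0.3, 0.31, 0.3]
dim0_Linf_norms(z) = [0.27, 0.16, 0.25, 0.16, 0.22]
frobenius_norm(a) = 0.53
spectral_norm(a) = 0.38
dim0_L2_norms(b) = [0.12, 0.07, 0.12, 0.09, 0.06]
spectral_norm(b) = 0.18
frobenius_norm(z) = 0.64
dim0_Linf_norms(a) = [0.18, 0.2, 0.24]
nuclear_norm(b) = 0.34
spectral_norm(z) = 0.50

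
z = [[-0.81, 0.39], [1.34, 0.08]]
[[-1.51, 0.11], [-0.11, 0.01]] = z @[[0.13, -0.01],[-3.61, 0.25]]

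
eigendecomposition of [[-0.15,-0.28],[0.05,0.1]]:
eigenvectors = [[-0.96, 0.86], [0.29, -0.51]]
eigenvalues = [-0.07, 0.02]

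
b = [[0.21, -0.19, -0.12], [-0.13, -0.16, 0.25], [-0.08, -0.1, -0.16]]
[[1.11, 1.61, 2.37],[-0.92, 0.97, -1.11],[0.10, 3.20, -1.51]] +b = [[1.32, 1.42, 2.25], [-1.05, 0.81, -0.86], [0.02, 3.1, -1.67]]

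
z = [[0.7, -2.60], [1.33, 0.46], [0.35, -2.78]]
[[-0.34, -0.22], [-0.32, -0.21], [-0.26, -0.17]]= z@[[-0.26, -0.17], [0.06, 0.04]]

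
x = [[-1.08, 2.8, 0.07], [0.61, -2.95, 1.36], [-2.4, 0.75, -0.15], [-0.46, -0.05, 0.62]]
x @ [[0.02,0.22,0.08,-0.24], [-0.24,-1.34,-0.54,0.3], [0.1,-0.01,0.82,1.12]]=[[-0.69, -3.99, -1.54, 1.18], [0.86, 4.07, 2.76, 0.49], [-0.24, -1.53, -0.72, 0.63], [0.06, -0.04, 0.5, 0.79]]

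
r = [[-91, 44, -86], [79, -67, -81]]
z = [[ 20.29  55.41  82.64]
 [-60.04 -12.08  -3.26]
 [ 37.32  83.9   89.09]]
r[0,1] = 44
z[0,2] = 82.64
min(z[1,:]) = -60.04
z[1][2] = -3.26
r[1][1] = -67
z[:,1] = [55.41, -12.08, 83.9]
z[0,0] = 20.29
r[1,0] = 79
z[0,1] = 55.41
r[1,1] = -67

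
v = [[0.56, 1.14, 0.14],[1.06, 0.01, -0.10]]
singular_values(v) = [1.42, 0.86]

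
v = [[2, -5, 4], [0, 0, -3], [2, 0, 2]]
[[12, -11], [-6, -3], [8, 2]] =v @[[2, 0], [0, 3], [2, 1]]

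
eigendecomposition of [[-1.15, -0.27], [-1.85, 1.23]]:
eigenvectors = [[-0.81, 0.10], [-0.58, -0.99]]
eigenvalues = [-1.34, 1.42]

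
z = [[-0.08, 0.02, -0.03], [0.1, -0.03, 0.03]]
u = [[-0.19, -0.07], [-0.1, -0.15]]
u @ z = [[0.01,-0.0,0.00], [-0.01,0.00,-0.00]]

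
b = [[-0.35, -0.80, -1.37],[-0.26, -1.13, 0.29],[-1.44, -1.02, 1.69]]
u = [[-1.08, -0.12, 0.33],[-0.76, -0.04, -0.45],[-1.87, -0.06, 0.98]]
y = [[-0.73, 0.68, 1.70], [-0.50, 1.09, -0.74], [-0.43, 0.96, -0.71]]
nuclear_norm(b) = 4.86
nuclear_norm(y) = 3.87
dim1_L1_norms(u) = [1.53, 1.25, 2.91]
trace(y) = -0.35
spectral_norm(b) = 2.62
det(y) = 0.00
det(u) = -0.13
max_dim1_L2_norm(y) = 1.97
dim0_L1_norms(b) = [2.05, 2.95, 3.35]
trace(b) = 0.21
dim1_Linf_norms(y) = [1.7, 1.09, 0.96]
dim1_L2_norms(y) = [1.97, 1.41, 1.27]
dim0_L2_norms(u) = [2.29, 0.14, 1.13]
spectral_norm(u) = 2.45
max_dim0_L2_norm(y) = 1.99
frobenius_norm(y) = 2.74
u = y + b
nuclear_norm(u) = 3.26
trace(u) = -0.14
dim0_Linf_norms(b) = [1.44, 1.13, 1.69]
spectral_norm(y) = 2.01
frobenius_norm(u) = 2.56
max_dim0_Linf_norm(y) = 1.7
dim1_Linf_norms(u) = [1.08, 0.76, 1.87]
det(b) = 2.41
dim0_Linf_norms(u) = [1.87, 0.12, 0.98]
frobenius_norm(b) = 3.17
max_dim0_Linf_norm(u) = 1.87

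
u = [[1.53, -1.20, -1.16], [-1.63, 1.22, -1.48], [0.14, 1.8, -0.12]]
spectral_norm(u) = 3.06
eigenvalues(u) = [(2.79+0j), (-0.08+1.69j), (-0.08-1.69j)]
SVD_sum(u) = [[1.1, -1.29, 0.26], [-1.40, 1.64, -0.33], [-0.82, 0.96, -0.19]] + [[0.09,-0.2,-1.4], [0.08,-0.17,-1.17], [-0.01,0.02,0.13]] + [[0.34, 0.29, -0.02], [-0.3, -0.25, 0.02], [0.97, 0.82, -0.06]]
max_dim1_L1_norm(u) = 4.33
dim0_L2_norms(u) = [2.24, 2.48, 1.88]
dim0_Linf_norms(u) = [1.63, 1.8, 1.48]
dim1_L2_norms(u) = [2.26, 2.52, 1.81]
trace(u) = 2.63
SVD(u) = [[-0.56, -0.77, 0.32], [0.72, -0.64, -0.28], [0.42, 0.07, 0.91]] @ diag([3.0570826163716402, 1.849057606195604, 1.4040768660043164]) @ [[-0.64,  0.75,  -0.15], [-0.06,  0.14,  0.99], [0.76,  0.64,  -0.04]]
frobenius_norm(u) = 3.84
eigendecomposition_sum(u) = [[(1.82-0j), (-1.41+0j), (-0.01+0j)], [(-1.25+0j), 0.96-0.00j, 0.01+0.00j], [(-0.68+0j), 0.53-0.00j, 0j]] + [[(-0.15+0.29j), 0.10+0.43j, -0.57-0.02j], [-0.19+0.37j, (0.13+0.56j), (-0.74-0.04j)], [(0.41+0.23j), 0.64-0.13j, (-0.06+0.84j)]] + [[(-0.15-0.29j), 0.10-0.43j, -0.57+0.02j], [(-0.19-0.37j), 0.13-0.56j, -0.74+0.04j], [0.41-0.23j, 0.64+0.13j, (-0.06-0.84j)]]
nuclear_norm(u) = 6.31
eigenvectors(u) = [[-0.79+0.00j, -0.01-0.46j, -0.01+0.46j], [(0.54+0j), -0.01-0.59j, -0.01+0.59j], [(0.3+0j), -0.67+0.00j, -0.67-0.00j]]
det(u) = 7.94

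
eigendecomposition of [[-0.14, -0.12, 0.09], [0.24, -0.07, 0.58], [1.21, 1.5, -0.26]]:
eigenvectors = [[-0.01,  -0.73,  -0.13], [-0.57,  0.62,  -0.44], [-0.82,  0.30,  0.89]]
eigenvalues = [0.78, -0.07, -1.17]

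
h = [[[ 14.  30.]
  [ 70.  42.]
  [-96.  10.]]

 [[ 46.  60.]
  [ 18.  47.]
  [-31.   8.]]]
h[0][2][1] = 10.0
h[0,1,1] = 42.0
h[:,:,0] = [[14.0, 70.0, -96.0], [46.0, 18.0, -31.0]]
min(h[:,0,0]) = 14.0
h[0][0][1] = 30.0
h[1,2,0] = -31.0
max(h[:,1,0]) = 70.0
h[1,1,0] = 18.0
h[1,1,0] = 18.0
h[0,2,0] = -96.0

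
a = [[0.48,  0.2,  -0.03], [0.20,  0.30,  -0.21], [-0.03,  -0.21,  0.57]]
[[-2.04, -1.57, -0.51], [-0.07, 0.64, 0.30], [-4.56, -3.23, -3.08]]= a @ [[-2.48, -4.00, 0.13], [-5.77, 0.92, -3.88], [-10.25, -5.53, -6.83]]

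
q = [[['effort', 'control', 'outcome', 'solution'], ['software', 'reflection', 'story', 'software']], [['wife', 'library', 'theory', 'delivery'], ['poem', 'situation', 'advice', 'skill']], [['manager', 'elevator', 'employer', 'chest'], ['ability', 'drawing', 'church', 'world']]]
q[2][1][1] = 'drawing'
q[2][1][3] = 'world'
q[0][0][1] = 'control'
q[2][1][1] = 'drawing'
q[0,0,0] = 'effort'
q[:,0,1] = ['control', 'library', 'elevator']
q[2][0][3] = 'chest'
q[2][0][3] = 'chest'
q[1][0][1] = 'library'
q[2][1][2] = 'church'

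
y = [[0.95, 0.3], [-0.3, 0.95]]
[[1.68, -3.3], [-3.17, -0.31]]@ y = [[2.59, -2.63],[-2.92, -1.25]]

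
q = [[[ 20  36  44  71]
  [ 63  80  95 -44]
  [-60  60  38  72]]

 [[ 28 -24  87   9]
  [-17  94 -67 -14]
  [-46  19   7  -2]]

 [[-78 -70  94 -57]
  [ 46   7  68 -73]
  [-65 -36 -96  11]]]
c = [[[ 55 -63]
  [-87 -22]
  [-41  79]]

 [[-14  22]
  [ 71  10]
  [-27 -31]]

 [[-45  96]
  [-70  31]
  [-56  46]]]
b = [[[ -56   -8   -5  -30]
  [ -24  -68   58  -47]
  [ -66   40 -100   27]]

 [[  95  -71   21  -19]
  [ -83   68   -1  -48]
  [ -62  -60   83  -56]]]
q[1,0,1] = -24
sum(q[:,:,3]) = -27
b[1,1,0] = -83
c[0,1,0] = -87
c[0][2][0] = -41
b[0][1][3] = -47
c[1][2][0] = -27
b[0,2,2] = -100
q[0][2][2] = 38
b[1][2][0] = -62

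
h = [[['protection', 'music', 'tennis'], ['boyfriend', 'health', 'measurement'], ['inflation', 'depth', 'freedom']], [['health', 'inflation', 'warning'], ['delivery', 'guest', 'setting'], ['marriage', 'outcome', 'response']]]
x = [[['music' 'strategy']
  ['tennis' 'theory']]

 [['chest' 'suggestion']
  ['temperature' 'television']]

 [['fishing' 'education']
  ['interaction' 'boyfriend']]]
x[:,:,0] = [['music', 'tennis'], ['chest', 'temperature'], ['fishing', 'interaction']]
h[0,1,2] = 'measurement'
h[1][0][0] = 'health'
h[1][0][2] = 'warning'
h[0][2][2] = 'freedom'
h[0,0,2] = 'tennis'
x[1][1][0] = 'temperature'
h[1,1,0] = 'delivery'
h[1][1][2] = 'setting'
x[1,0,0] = 'chest'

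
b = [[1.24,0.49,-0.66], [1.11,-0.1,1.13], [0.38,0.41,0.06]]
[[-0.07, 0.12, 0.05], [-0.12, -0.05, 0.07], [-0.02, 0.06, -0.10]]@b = [[0.07, -0.03, 0.18], [-0.18, -0.03, 0.03], [0.0, -0.06, 0.07]]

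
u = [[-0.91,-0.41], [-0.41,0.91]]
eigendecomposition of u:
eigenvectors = [[-0.98, 0.21], [-0.21, -0.98]]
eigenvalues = [-1.0, 1.0]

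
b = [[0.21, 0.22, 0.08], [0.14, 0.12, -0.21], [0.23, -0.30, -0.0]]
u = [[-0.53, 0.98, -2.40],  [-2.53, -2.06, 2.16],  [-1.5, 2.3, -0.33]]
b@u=[[-0.79, -0.06, -0.06],[-0.06, -0.59, -0.01],[0.64, 0.84, -1.20]]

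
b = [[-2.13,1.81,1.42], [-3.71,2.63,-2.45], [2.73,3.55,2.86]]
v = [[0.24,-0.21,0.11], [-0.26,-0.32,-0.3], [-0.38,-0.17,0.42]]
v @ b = [[0.57, 0.27, 1.17], [0.92, -2.38, -0.44], [2.59, 0.36, 1.08]]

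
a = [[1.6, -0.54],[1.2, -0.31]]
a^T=[[1.6,1.20], [-0.54,-0.31]]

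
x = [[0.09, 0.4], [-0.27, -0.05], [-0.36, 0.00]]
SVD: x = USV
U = [[-0.59, -0.8], [0.52, -0.28], [0.62, -0.53]]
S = [0.49, 0.36]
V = [[-0.85, -0.53], [0.53, -0.85]]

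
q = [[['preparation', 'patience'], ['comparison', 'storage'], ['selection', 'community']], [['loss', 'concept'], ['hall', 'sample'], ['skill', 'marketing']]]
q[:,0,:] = [['preparation', 'patience'], ['loss', 'concept']]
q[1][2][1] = 'marketing'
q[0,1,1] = 'storage'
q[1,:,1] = ['concept', 'sample', 'marketing']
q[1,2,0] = 'skill'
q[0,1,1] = 'storage'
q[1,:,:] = [['loss', 'concept'], ['hall', 'sample'], ['skill', 'marketing']]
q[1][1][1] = 'sample'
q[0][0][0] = 'preparation'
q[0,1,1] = 'storage'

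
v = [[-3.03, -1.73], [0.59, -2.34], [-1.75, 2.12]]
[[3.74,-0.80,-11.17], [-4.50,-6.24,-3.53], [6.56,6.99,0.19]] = v@[[-2.04, -1.1, 2.47], [1.41, 2.39, 2.13]]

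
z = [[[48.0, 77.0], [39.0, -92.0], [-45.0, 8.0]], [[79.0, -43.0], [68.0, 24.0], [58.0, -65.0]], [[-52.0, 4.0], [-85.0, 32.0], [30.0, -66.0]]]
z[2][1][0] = -85.0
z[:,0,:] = [[48.0, 77.0], [79.0, -43.0], [-52.0, 4.0]]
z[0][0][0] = 48.0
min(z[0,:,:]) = -92.0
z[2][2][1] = -66.0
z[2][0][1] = 4.0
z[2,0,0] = -52.0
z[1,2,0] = 58.0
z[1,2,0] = 58.0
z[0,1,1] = -92.0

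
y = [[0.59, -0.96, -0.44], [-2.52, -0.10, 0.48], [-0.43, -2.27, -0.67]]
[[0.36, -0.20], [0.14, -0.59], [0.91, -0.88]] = y@ [[-0.15, 0.17], [-0.21, 0.43], [-0.55, -0.25]]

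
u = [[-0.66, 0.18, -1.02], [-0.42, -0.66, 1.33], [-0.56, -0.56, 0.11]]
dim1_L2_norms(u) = [1.23, 1.54, 0.8]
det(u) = -0.43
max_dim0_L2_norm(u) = 1.68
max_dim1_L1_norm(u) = 2.41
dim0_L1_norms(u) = [1.64, 1.4, 2.46]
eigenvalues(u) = [(-1.08+0j), (-0.06+0.63j), (-0.06-0.63j)]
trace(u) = -1.21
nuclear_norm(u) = 3.12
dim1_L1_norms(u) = [1.86, 2.41, 1.23]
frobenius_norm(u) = 2.13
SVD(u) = [[0.53,0.71,-0.47], [-0.83,0.29,-0.48], [-0.2,0.65,0.74]] @ diag([1.8240676063798502, 1.0736130784403841, 0.22075399239299326]) @ [[0.06, 0.41, -0.91], [-0.89, -0.40, -0.24], [0.46, -0.82, -0.34]]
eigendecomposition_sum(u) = [[(-0.94+0j),-0.27+0.00j,(-0.51-0j)], [(0.19-0j),0.05-0.00j,(0.1+0j)], [(-0.36+0j),-0.10+0.00j,-0.19-0.00j]] + [[(0.14+0.06j),(0.22-0.06j),-0.26-0.18j], [-0.30+0.02j,(-0.36+0.3j),0.62+0.09j], [(-0.1-0.12j),(-0.23-0.05j),(0.15+0.28j)]] + [[(0.14-0.06j), (0.22+0.06j), -0.26+0.18j], [(-0.3-0.02j), (-0.36-0.3j), 0.62-0.09j], [-0.10+0.12j, (-0.23+0.05j), (0.15-0.28j)]]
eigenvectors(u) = [[-0.92+0.00j,  -0.37-0.18j,  -0.37+0.18j], [0.18+0.00j,  (0.81+0j),  0.81-0.00j], [-0.35+0.00j,  0.25+0.33j,  0.25-0.33j]]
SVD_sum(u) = [[0.06, 0.4, -0.87], [-0.09, -0.62, 1.37], [-0.02, -0.15, 0.33]] + [[-0.67, -0.30, -0.18], [-0.28, -0.13, -0.08], [-0.61, -0.28, -0.17]] + [[-0.05, 0.09, 0.04], [-0.05, 0.09, 0.04], [0.08, -0.13, -0.06]]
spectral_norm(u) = 1.82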